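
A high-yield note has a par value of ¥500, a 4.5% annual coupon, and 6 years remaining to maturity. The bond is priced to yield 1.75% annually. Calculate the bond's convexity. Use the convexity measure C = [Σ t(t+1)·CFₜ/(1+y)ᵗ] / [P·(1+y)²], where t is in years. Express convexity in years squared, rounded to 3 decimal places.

35.523

With y = 0.0175:
  t   CF        PV=CF/(1+0.0175)^t    t·PV        t(t+1)·PV
  1        22.50        22.1130        22.1130          44.2260
  2        22.50        21.7327        43.4654         130.3962
  3        22.50        21.3589        64.0768         256.3070
  4        22.50        20.9916        83.9663         419.8313
  5        22.50        20.6305       103.1527         618.9160
  6       522.50       470.8470     2,825.0819      19,775.5731
  Σ                    577.6737     3,141.8560      21,245.2496
P = 577.6737.
Convexity = Σ t(t+1)·PV / [P·(1+y)²] = 21,245.2496 / (577.6737 × 1.035306) = 35.52306.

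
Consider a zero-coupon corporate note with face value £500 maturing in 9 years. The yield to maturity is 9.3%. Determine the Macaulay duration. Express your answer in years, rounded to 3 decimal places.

9.000 years

A zero-coupon bond has a single cash flow at maturity, so its Macaulay duration equals its maturity: 9 years.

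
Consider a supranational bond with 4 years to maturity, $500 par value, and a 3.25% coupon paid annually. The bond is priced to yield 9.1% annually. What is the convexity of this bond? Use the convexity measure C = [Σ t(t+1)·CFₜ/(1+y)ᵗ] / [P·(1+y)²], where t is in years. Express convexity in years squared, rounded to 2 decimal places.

15.64

With y = 0.091:
  t   CF        PV=CF/(1+0.091)^t    t·PV        t(t+1)·PV
  1        16.25        14.8946        14.8946          29.7892
  2        16.25        13.6522        27.3045          81.9134
  3        16.25        12.5135        37.5405         150.1621
  4       516.25       364.3855     1,457.5419       7,287.7096
  Σ                    405.4458     1,537.2815       7,549.5743
P = 405.4458.
Convexity = Σ t(t+1)·PV / [P·(1+y)²] = 7,549.5743 / (405.4458 × 1.190281) = 15.64372.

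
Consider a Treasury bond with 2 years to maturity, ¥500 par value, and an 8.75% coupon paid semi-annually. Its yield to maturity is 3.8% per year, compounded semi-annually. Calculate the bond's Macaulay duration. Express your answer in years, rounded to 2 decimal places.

Periodic yield y = 0.019. Discount each cash flow and weight by its period:
  t   CF        PV=CF/(1+0.019)^t    t·PV
  1       21.875        21.4671        21.4671
  2       21.875        21.0669        42.1337
  3       21.875        20.6740        62.0221
  4      521.875       484.0272     1,936.1088
  Σ                    547.2352     2,061.7317
Price P = Σ PV = 547.2352.
Macaulay duration = Σ(t·PV) / P = 2,061.7317 / 547.2352 = 3.76754 half-year periods.
In years: 3.76754 / 2 = 1.88377 years.

1.88 years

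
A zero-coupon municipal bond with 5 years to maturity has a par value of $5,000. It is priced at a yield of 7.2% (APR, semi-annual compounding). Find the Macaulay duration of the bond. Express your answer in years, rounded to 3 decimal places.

A zero-coupon bond has a single cash flow at maturity, so its Macaulay duration equals its maturity: 5 years.
(Equivalently: 10 semi-annual periods ÷ 2 = 5 years.)

5.000 years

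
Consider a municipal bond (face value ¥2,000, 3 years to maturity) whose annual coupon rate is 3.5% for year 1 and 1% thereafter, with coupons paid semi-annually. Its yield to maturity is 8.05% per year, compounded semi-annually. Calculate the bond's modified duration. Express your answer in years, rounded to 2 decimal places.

Periodic yield y = 0.04025. First find Macaulay duration:
  t   CF        PV=CF/(1+0.04025)^t    t·PV
  1        35.00        33.6458        33.6458
  2        35.00        32.3439        64.6878
  3        10.00         8.8836        26.6507
  4        10.00         8.5398        34.1593
  5        10.00         8.2094        41.0470
  6     2,010.00     1,586.2430     9,517.4578
  Σ                  1,677.8654     9,717.6484
P = 1,677.8654; Macaulay duration = 9,717.6484 / 1,677.8654 = 5.79167 half-year periods = 2.89584 years.
Modified duration = D_Mac / (1 + y) = 2.89584 / 1.04025 = 2.78379 years.

2.78 years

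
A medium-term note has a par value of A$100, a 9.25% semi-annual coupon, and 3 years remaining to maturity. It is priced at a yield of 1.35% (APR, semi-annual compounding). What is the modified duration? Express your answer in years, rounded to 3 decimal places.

2.704 years

Periodic yield y = 0.00675. First find Macaulay duration:
  t   CF        PV=CF/(1+0.00675)^t    t·PV
  1        4.625         4.5940         4.5940
  2        4.625         4.5632         9.1264
  3        4.625         4.5326        13.5978
  4        4.625         4.5022        18.0088
  5        4.625         4.4720        22.3601
  6      104.625       100.4860       602.9161
  Σ                    123.1500       670.6032
P = 123.1500; Macaulay duration = 670.6032 / 123.1500 = 5.44542 half-year periods = 2.72271 years.
Modified duration = D_Mac / (1 + y) = 2.72271 / 1.00675 = 2.70445 years.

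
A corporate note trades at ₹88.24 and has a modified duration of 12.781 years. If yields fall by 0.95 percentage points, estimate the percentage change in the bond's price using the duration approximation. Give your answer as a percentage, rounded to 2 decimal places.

Duration approximation: ΔP/P ≈ -D_mod · Δy = -12.781 × (-0.0095) = +0.1214195.
As a percentage: +12.14195%.

+12.14%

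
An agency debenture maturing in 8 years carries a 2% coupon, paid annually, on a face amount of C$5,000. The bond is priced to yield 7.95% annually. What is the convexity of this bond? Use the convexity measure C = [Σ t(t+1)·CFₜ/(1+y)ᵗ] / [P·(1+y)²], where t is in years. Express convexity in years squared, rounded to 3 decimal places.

With y = 0.0795:
  t   CF        PV=CF/(1+0.0795)^t    t·PV        t(t+1)·PV
  1       100.00        92.6355        92.6355         185.2710
  2       100.00        85.8133       171.6266         514.8799
  3       100.00        79.4936       238.4807         953.9230
  4       100.00        73.6393       294.5570       1,472.7852
  5       100.00        68.2161       341.0804       2,046.4824
  6       100.00        63.1923       379.1538       2,654.0763
  7       100.00        58.5385       409.7694       3,278.1551
  8     5,100.00     2,765.5977    22,124.7815     199,123.0332
  Σ                  3,287.1262    24,052.0849     210,228.6061
P = 3,287.1262.
Convexity = Σ t(t+1)·PV / [P·(1+y)²] = 210,228.6061 / (3,287.1262 × 1.165320) = 54.88203.

54.882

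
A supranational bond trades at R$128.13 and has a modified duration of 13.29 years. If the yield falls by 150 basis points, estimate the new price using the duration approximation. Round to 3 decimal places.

R$153.673

Duration approximation: ΔP/P ≈ -D_mod · Δy = -13.29 × (-0.015) = +0.199350.
New price ≈ 128.13 × (1 + 0.199350) = 153.6727155.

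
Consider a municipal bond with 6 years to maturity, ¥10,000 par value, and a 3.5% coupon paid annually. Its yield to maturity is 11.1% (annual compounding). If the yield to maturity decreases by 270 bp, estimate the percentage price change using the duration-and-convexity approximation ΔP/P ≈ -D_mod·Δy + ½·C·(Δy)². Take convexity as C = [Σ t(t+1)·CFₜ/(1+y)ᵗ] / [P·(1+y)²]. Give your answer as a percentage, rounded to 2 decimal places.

With y = 0.111:
  t   CF        PV=CF/(1+0.111)^t    t·PV        t(t+1)·PV
  1       350.00       315.0315       315.0315         630.0630
  2       350.00       283.5567       567.1134       1,701.3403
  3       350.00       255.2266       765.6797       3,062.7187
  4       350.00       229.7269       918.9075       4,594.5375
  5       350.00       206.7749     1,033.8743       6,203.2460
  6    10,350.00     5,503.7158    33,022.2945     231,156.0617
  Σ                  6,794.0323    36,622.9010     247,347.9672
P = 6,794.0323; D_Mac = 5.39045 yrs; D_mod = 4.85189 yrs; C = 29.49529.
Duration effect: -4.85189 × (-0.027) = +0.131001
Convexity effect: 0.5 × 29.49529 × (-0.027)² = +0.0107510
ΔP/P ≈ +0.131001 + 0.0107510 = +0.141752 = +14.1752%.

+14.18%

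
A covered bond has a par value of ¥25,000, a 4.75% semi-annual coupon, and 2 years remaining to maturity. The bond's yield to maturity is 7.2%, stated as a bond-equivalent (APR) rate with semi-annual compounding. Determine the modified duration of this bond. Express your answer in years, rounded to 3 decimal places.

1.863 years

Periodic yield y = 0.036. First find Macaulay duration:
  t   CF        PV=CF/(1+0.036)^t    t·PV
  1       593.75       573.1178       573.1178
  2       593.75       553.2025     1,106.4049
  3       593.75       533.9792     1,601.9377
  4    25,593.75    22,217.4853    88,869.9413
  Σ                 23,877.7848    92,151.4016
P = 23,877.7848; Macaulay duration = 92,151.4016 / 23,877.7848 = 3.85929 half-year periods = 1.92965 years.
Modified duration = D_Mac / (1 + y) = 1.92965 / 1.036 = 1.86259 years.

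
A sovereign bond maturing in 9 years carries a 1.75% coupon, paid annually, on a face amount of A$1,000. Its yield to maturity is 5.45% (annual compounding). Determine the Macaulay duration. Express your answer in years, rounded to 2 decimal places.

8.28 years

Periodic yield y = 0.0545. Discount each cash flow and weight by its year:
  t   CF        PV=CF/(1+0.0545)^t    t·PV
  1        17.50        16.5955        16.5955
  2        17.50        15.7378        31.4757
  3        17.50        14.9244        44.7733
  4        17.50        14.1531        56.6124
  5        17.50        13.4216        67.1081
  6        17.50        12.7280        76.3677
  7        17.50        12.0701        84.4909
  8        17.50        11.4463        91.5705
  9     1,017.50       631.1247     5,680.1221
  Σ                    742.2016     6,149.1163
Price P = Σ PV = 742.2016.
Macaulay duration = Σ(t·PV) / P = 6,149.1163 / 742.2016 = 8.28497 years.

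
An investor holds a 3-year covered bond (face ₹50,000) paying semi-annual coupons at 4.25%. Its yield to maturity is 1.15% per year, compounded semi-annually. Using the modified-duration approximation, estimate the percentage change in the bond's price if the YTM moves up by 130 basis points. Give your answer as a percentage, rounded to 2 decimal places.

Periodic yield y = 0.00575. Modified duration first:
  t   CF        PV=CF/(1+0.00575)^t    t·PV
  1     1,062.50     1,056.4256     1,056.4256
  2     1,062.50     1,050.3858     2,100.7717
  3     1,062.50     1,044.3806     3,133.1419
  4     1,062.50     1,038.4098     4,153.6392
  5     1,062.50     1,032.4731     5,162.3653
  6    51,062.50    49,335.7604   296,014.5625
  Σ                 54,557.8353   311,620.9062
P = 54,557.8353; D_Mac = 5.71175 half-year periods = 2.85588 yrs; D_mod = 2.85588/(1+0.00575) = 2.83955 yrs.
ΔP/P ≈ -D_mod · Δy = -2.83955 × (+0.013) = -0.036914 = -3.6914%.

-3.69%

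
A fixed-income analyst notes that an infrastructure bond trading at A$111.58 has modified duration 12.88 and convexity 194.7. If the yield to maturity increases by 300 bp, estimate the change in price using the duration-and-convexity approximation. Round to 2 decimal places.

-A$33.34

Duration effect: -D_mod·Δy = -12.88 × (+0.03) = -0.386400
Convexity effect: ½·C·(Δy)² = 0.5 × 194.7 × (0.03)² = +0.0876150
ΔP/P ≈ -0.386400 + 0.0876150 = -0.298785
ΔP ≈ 111.58 × (-0.298785) = -33.3384303.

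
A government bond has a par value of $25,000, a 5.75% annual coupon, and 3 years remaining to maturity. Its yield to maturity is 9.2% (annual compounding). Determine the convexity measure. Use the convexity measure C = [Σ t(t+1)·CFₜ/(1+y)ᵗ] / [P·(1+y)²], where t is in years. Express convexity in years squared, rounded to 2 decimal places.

With y = 0.092:
  t   CF        PV=CF/(1+0.092)^t    t·PV        t(t+1)·PV
  1     1,437.50     1,316.3919     1,316.3919       2,632.7839
  2     1,437.50     1,205.4871     2,410.9743       7,232.9228
  3    26,437.50    20,302.6379    60,907.9138     243,631.6551
  Σ                 22,824.5170    64,635.2800     253,497.3618
P = 22,824.5170.
Convexity = Σ t(t+1)·PV / [P·(1+y)²] = 253,497.3618 / (22,824.5170 × 1.192464) = 9.31379.

9.31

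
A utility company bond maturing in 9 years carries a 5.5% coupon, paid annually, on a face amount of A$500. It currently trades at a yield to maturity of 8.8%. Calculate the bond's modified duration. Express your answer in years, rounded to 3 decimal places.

6.533 years

Periodic yield y = 0.088. First find Macaulay duration:
  t   CF        PV=CF/(1+0.088)^t    t·PV
  1        27.50        25.2757        25.2757
  2        27.50        23.2314        46.4627
  3        27.50        21.3524        64.0571
  4        27.50        19.6253        78.5013
  5        27.50        18.0380        90.1900
  6        27.50        16.5790        99.4742
  7        27.50        15.2381       106.6666
  8        27.50        14.0056       112.0448
  9       527.50       246.9235     2,222.3114
  Σ                    400.2690     2,844.9839
P = 400.2690; Macaulay duration = 2,844.9839 / 400.2690 = 7.10768 years.
Modified duration = D_Mac / (1 + y) = 7.10768 / 1.088 = 6.53279 years.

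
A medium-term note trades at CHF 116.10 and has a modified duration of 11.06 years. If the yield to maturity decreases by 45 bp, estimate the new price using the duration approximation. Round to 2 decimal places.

Duration approximation: ΔP/P ≈ -D_mod · Δy = -11.06 × (-0.0045) = +0.049770.
New price ≈ 116.10 × (1 + 0.049770) = 121.878297.

CHF 121.88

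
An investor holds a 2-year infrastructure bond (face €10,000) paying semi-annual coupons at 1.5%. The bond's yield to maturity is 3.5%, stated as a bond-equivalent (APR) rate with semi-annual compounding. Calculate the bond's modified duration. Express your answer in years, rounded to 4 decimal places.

1.9433 years

Periodic yield y = 0.0175. First find Macaulay duration:
  t   CF        PV=CF/(1+0.0175)^t    t·PV
  1        75.00        73.7101        73.7101
  2        75.00        72.4423       144.8847
  3        75.00        71.1964       213.5892
  4    10,075.00     9,399.5569    37,598.2278
  Σ                  9,616.9057    38,030.4117
P = 9,616.9057; Macaulay duration = 38,030.4117 / 9,616.9057 = 3.95454 half-year periods = 1.97727 years.
Modified duration = D_Mac / (1 + y) = 1.97727 / 1.0175 = 1.94326 years.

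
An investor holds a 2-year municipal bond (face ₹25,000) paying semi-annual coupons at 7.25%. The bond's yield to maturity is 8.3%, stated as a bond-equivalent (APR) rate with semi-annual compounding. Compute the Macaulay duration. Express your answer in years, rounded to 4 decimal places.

Periodic yield y = 0.0415. Discount each cash flow and weight by its period:
  t   CF        PV=CF/(1+0.0415)^t    t·PV
  1       906.25       870.1392       870.1392
  2       906.25       835.4673     1,670.9347
  3       906.25       802.1770     2,406.5310
  4    25,906.25    22,017.4721    88,069.8885
  Σ                 24,525.2557    93,017.4933
Price P = Σ PV = 24,525.2557.
Macaulay duration = Σ(t·PV) / P = 93,017.4933 / 24,525.2557 = 3.79272 half-year periods.
In years: 3.79272 / 2 = 1.89636 years.

1.8964 years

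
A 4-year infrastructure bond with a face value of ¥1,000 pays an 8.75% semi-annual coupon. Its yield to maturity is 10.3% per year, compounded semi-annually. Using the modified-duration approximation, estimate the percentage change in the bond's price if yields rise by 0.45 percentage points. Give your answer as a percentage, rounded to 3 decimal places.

Periodic yield y = 0.0515. Modified duration first:
  t   CF        PV=CF/(1+0.0515)^t    t·PV
  1        43.75        41.6072        41.6072
  2        43.75        39.5694        79.1388
  3        43.75        37.6314       112.8942
  4        43.75        35.7883       143.1532
  5        43.75        34.0355       170.1773
  6        43.75        32.3685       194.2109
  7        43.75        30.7832       215.4821
  8     1,043.75       698.4290     5,587.4321
  Σ                    950.2124     6,544.0958
P = 950.2124; D_Mac = 6.88698 half-year periods = 3.44349 yrs; D_mod = 3.44349/(1+0.0515) = 3.27484 yrs.
ΔP/P ≈ -D_mod · Δy = -3.27484 × (+0.0045) = -0.014737 = -1.4737%.

-1.474%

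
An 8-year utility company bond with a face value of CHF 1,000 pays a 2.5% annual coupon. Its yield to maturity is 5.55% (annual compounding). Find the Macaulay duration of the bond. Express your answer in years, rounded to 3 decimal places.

7.259 years

Periodic yield y = 0.0555. Discount each cash flow and weight by its year:
  t   CF        PV=CF/(1+0.0555)^t    t·PV
  1        25.00        23.6855        23.6855
  2        25.00        22.4400        44.8801
  3        25.00        21.2601        63.7803
  4        25.00        20.1422        80.5688
  5        25.00        19.0831        95.4155
  6        25.00        18.0797       108.4780
  7        25.00        17.1290       119.9031
  8     1,025.00       665.3620     5,322.8956
  Σ                    807.1815     5,859.6069
Price P = Σ PV = 807.1815.
Macaulay duration = Σ(t·PV) / P = 5,859.6069 / 807.1815 = 7.25934 years.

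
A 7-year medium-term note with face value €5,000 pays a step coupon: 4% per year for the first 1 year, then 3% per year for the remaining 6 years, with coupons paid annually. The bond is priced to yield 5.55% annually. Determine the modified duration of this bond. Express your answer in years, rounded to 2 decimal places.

Periodic yield y = 0.0555. First find Macaulay duration:
  t   CF        PV=CF/(1+0.0555)^t    t·PV
  1       200.00       189.4837       189.4837
  2       150.00       134.6402       269.2804
  3       150.00       127.5606       382.6818
  4       150.00       120.8532       483.4130
  5       150.00       114.4986       572.4929
  6       150.00       108.4780       650.8682
  7     5,150.00     3,528.5767    24,700.0371
  Σ                  4,324.0911    27,248.2570
P = 4,324.0911; Macaulay duration = 27,248.2570 / 4,324.0911 = 6.30150 years.
Modified duration = D_Mac / (1 + y) = 6.30150 / 1.0555 = 5.97016 years.

5.97 years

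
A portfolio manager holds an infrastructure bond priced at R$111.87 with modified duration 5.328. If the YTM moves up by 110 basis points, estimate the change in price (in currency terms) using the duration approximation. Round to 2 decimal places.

-R$6.56

Duration approximation: ΔP/P ≈ -D_mod · Δy = -5.328 × (+0.011) = -0.058608.
ΔP ≈ 111.87 × (-0.058608) = -6.55647696.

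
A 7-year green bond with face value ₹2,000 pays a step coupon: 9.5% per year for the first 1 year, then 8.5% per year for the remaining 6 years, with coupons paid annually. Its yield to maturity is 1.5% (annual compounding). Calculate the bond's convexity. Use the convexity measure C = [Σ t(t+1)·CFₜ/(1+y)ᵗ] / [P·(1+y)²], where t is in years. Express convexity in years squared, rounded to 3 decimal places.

With y = 0.015:
  t   CF        PV=CF/(1+0.015)^t    t·PV        t(t+1)·PV
  1       190.00       187.1921       187.1921         374.3842
  2       170.00       165.0125       330.0250         990.0750
  3       170.00       162.5739       487.7217       1,950.8867
  4       170.00       160.1713       640.6853       3,203.4264
  5       170.00       157.8043       789.0213       4,734.1277
  6       170.00       155.4722       932.8330       6,529.8313
  7     2,170.00     1,955.2281    13,686.5970     109,492.7756
  Σ                  2,943.4544    17,054.0753     127,275.5068
P = 2,943.4544.
Convexity = Σ t(t+1)·PV / [P·(1+y)²] = 127,275.5068 / (2,943.4544 × 1.030225) = 41.97159.

41.972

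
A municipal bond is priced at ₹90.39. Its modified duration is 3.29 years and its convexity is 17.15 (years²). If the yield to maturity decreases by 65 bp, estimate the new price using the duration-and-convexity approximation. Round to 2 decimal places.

Duration effect: -D_mod·Δy = -3.29 × (-0.0065) = +0.021385
Convexity effect: ½·C·(Δy)² = 0.5 × 17.15 × (-0.0065)² = +0.00036229375
ΔP/P ≈ +0.021385 + 0.00036229375 = +0.02174729375
New price ≈ 90.39 × (1 + 0.02174729375) = 92.3557378820625.

₹92.36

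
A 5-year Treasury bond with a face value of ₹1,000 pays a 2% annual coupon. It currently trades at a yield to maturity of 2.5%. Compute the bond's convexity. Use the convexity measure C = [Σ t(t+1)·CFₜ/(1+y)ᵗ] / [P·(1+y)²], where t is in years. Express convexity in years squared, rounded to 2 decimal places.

27.07

With y = 0.025:
  t   CF        PV=CF/(1+0.025)^t    t·PV        t(t+1)·PV
  1        20.00        19.5122        19.5122          39.0244
  2        20.00        19.0363        38.0726         114.2177
  3        20.00        18.5720        55.7160         222.8639
  4        20.00        18.1190        72.4761         362.3803
  5     1,020.00       901.5314     4,507.6569      27,045.9412
  Σ                    976.7709     4,693.4337      27,784.4274
P = 976.7709.
Convexity = Σ t(t+1)·PV / [P·(1+y)²] = 27,784.4274 / (976.7709 × 1.050625) = 27.07454.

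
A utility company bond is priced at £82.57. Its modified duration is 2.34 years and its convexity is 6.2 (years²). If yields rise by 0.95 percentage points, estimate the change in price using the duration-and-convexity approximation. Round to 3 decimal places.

-£1.812

Duration effect: -D_mod·Δy = -2.34 × (+0.0095) = -0.022230
Convexity effect: ½·C·(Δy)² = 0.5 × 6.2 × (0.0095)² = +0.000279775
ΔP/P ≈ -0.022230 + 0.000279775 = -0.021950225
ΔP ≈ 82.57 × (-0.021950225) = -1.81243007825.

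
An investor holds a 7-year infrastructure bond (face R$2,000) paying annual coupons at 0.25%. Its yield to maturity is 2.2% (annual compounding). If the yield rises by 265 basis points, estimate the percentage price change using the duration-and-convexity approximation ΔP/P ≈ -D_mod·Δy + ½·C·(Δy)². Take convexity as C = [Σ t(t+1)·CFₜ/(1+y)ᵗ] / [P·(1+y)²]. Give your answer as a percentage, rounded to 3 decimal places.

With y = 0.022:
  t   CF        PV=CF/(1+0.022)^t    t·PV        t(t+1)·PV
  1         5.00         4.8924         4.8924           9.7847
  2         5.00         4.7871         9.5741          28.7223
  3         5.00         4.6840        14.0520          56.2081
  4         5.00         4.5832        18.3327          91.6635
  5         5.00         4.4845        22.4226         134.5355
  6         5.00         4.3880        26.3279         184.2952
  7     2,005.00     1,721.7025    12,051.9174      96,415.3392
  Σ                  1,749.5216    12,147.5190      96,920.5484
P = 1,749.5216; D_Mac = 6.94334 yrs; D_mod = 6.79387 yrs; C = 53.03893.
Duration effect: -6.79387 × (+0.0265) = -0.180038
Convexity effect: 0.5 × 53.03893 × (0.0265)² = +0.0186233
ΔP/P ≈ -0.180038 + 0.0186233 = -0.161414 = -16.1414%.

-16.141%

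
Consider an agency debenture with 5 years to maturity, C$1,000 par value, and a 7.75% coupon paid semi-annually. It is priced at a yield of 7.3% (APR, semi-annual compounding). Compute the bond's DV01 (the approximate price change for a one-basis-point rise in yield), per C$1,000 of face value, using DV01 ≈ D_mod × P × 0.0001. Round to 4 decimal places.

Periodic yield y = 0.0365.
  t   CF        PV=CF/(1+0.0365)^t    t·PV
  1        38.75        37.3854        37.3854
  2        38.75        36.0689        72.1378
  3        38.75        34.7988       104.3963
  4        38.75        33.5733       134.2933
  5        38.75        32.3911       161.9553
  6        38.75        31.2504       187.5025
  7        38.75        30.1499       211.0496
  8        38.75        29.0882       232.7058
  9        38.75        28.0639       252.5751
  10    1,038.75       725.8017     7,258.0169
  Σ                  1,018.5717     8,652.0181
P = 1,018.5717; D_Mac = 8.49427 half-year periods = 4.24713 yrs; D_mod = 4.09757 yrs.
DV01 ≈ 4.09757 × 1,018.5717 × 0.0001 = 0.417367.

C$0.4174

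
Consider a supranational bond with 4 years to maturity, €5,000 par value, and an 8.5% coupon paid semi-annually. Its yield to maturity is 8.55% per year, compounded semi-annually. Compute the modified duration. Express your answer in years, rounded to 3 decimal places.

Periodic yield y = 0.04275. First find Macaulay duration:
  t   CF        PV=CF/(1+0.04275)^t    t·PV
  1       212.50       203.7881       203.7881
  2       212.50       195.4333       390.8666
  3       212.50       187.4210       562.2631
  4       212.50       179.7373       718.9491
  5       212.50       172.3685       861.8426
  6       212.50       165.3019       991.8112
  7       212.50       158.5249     1,109.6744
  8     5,212.50     3,729.1039    29,832.8309
  Σ                  4,991.6788    34,672.0259
P = 4,991.6788; Macaulay duration = 34,672.0259 / 4,991.6788 = 6.94596 half-year periods = 3.47298 years.
Modified duration = D_Mac / (1 + y) = 3.47298 / 1.04275 = 3.33060 years.

3.331 years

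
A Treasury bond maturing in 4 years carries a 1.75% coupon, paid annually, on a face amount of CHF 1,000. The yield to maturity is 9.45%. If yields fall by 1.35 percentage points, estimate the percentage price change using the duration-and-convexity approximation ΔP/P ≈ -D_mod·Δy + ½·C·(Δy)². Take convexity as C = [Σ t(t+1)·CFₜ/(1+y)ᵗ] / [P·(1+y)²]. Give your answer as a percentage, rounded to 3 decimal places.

+4.932%

With y = 0.0945:
  t   CF        PV=CF/(1+0.0945)^t    t·PV        t(t+1)·PV
  1        17.50        15.9890        15.9890          31.9781
  2        17.50        14.6085        29.2171          87.6512
  3        17.50        13.3472        40.0417         160.1666
  4     1,017.50       709.0410     2,836.1640      14,180.8202
  Σ                    752.9858     2,921.4118      14,460.6160
P = 752.9858; D_Mac = 3.87977 yrs; D_mod = 3.54479 yrs; C = 16.03129.
Duration effect: -3.54479 × (-0.0135) = +0.047855
Convexity effect: 0.5 × 16.03129 × (-0.0135)² = +0.0014609
ΔP/P ≈ +0.047855 + 0.0014609 = +0.049315 = +4.9315%.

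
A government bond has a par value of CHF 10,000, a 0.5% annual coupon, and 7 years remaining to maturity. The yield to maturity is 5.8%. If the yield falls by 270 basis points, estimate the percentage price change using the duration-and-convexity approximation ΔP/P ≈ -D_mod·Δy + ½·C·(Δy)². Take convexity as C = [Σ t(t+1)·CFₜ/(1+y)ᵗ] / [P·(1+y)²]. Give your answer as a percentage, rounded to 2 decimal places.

+19.31%

With y = 0.058:
  t   CF        PV=CF/(1+0.058)^t    t·PV        t(t+1)·PV
  1        50.00        47.2590        47.2590          94.5180
  2        50.00        44.6682        89.3364         268.0093
  3        50.00        42.2195       126.6585         506.6339
  4        50.00        39.9050       159.6200         798.1000
  5        50.00        37.7174       188.5870       1,131.5218
  6        50.00        35.6497       213.8983       1,497.2878
  7    10,050.00     6,772.7709    47,409.3966     379,275.1728
  Σ                  7,020.1897    48,234.7557     383,571.2436
P = 7,020.1897; D_Mac = 6.87086 yrs; D_mod = 6.49420 yrs; C = 48.81192.
Duration effect: -6.49420 × (-0.027) = +0.175343
Convexity effect: 0.5 × 48.81192 × (-0.027)² = +0.0177919
ΔP/P ≈ +0.175343 + 0.0177919 = +0.193135 = +19.3135%.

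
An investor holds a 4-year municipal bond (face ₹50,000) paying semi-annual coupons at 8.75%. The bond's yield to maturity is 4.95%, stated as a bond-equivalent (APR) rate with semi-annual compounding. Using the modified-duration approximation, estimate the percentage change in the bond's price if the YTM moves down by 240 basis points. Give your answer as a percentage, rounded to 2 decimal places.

+8.19%

Periodic yield y = 0.02475. Modified duration first:
  t   CF        PV=CF/(1+0.02475)^t    t·PV
  1     2,187.50     2,134.6670     2,134.6670
  2     2,187.50     2,083.1100     4,166.2200
  3     2,187.50     2,032.7983     6,098.3948
  4     2,187.50     1,983.7016     7,934.8066
  5     2,187.50     1,935.7908     9,678.9541
  6     2,187.50     1,889.0372    11,334.2229
  7     2,187.50     1,843.4127    12,903.8888
  8    52,187.50    42,916.3795   343,331.0359
  Σ                 56,818.8971   397,582.1902
P = 56,818.8971; D_Mac = 6.99736 half-year periods = 3.49868 yrs; D_mod = 3.49868/(1+0.02475) = 3.41418 yrs.
ΔP/P ≈ -D_mod · Δy = -3.41418 × (-0.024) = +0.081940 = +8.1940%.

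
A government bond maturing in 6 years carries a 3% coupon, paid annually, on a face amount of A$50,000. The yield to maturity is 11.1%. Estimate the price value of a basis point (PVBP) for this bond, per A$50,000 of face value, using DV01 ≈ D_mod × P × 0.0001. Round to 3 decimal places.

A$16.179

Periodic yield y = 0.111.
  t   CF        PV=CF/(1+0.111)^t    t·PV
  1     1,500.00     1,350.1350     1,350.1350
  2     1,500.00     1,215.2430     2,430.4861
  3     1,500.00     1,093.8281     3,281.4843
  4     1,500.00       984.5438     3,938.1750
  5     1,500.00       886.1780     4,430.8900
  6    51,500.00    27,385.6388   164,313.8327
  Σ                 32,915.5667   179,745.0031
P = 32,915.5667; D_Mac = 5.46079 yrs; D_mod = 4.91520 yrs.
DV01 ≈ 4.91520 × 32,915.5667 × 0.0001 = 16.178668.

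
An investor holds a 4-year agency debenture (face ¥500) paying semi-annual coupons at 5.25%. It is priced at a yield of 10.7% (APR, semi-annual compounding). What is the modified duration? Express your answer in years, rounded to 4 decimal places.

Periodic yield y = 0.0535. First find Macaulay duration:
  t   CF        PV=CF/(1+0.0535)^t    t·PV
  1       13.125        12.4585        12.4585
  2       13.125        11.8258        23.6516
  3       13.125        11.2252        33.6757
  4       13.125        10.6552        42.6208
  5       13.125        10.1141        50.5704
  6       13.125         9.6005        57.6028
  7       13.125         9.1129        63.7904
  8      513.125       338.1792     2,705.4334
  Σ                    413.1713     2,989.8035
P = 413.1713; Macaulay duration = 2,989.8035 / 413.1713 = 7.23623 half-year periods = 3.61812 years.
Modified duration = D_Mac / (1 + y) = 3.61812 / 1.0535 = 3.43438 years.

3.4344 years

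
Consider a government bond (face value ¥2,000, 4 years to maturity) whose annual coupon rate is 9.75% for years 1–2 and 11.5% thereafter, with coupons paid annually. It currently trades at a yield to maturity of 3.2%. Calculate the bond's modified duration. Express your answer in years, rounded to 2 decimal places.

Periodic yield y = 0.032. First find Macaulay duration:
  t   CF        PV=CF/(1+0.032)^t    t·PV
  1       195.00       188.9535       188.9535
  2       195.00       183.0945       366.1889
  3       230.00       209.2612       627.7836
  4     2,230.00     1,966.0116     7,864.0464
  Σ                  2,547.3208     9,046.9724
P = 2,547.3208; Macaulay duration = 9,046.9724 / 2,547.3208 = 3.55156 years.
Modified duration = D_Mac / (1 + y) = 3.55156 / 1.032 = 3.44144 years.

3.44 years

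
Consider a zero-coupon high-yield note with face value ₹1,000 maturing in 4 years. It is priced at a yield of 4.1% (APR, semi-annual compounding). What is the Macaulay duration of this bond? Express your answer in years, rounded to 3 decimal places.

4.000 years

A zero-coupon bond has a single cash flow at maturity, so its Macaulay duration equals its maturity: 4 years.
(Equivalently: 8 semi-annual periods ÷ 2 = 4 years.)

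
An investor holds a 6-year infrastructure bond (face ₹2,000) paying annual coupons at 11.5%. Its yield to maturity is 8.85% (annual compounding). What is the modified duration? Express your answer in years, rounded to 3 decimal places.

Periodic yield y = 0.0885. First find Macaulay duration:
  t   CF        PV=CF/(1+0.0885)^t    t·PV
  1       230.00       211.3000       211.3000
  2       230.00       194.1203       388.2406
  3       230.00       178.3374       535.0123
  4       230.00       163.8378       655.3512
  5       230.00       150.5170       752.5852
  6     2,230.00     1,340.7082     8,044.2491
  Σ                  2,238.8207    10,586.7384
P = 2,238.8207; Macaulay duration = 10,586.7384 / 2,238.8207 = 4.72871 years.
Modified duration = D_Mac / (1 + y) = 4.72871 / 1.0885 = 4.34425 years.

4.344 years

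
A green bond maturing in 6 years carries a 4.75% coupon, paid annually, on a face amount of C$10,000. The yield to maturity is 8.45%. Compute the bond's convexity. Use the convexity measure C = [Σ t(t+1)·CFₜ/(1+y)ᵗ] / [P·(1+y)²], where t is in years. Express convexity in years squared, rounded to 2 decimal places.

30.13

With y = 0.0845:
  t   CF        PV=CF/(1+0.0845)^t    t·PV        t(t+1)·PV
  1       475.00       437.9899       437.9899         875.9797
  2       475.00       403.8634       807.7268       2,423.1804
  3       475.00       372.3959     1,117.1878       4,468.7513
  4       475.00       343.3803     1,373.5212       6,867.6061
  5       475.00       316.6255     1,583.1273       9,498.7637
  6    10,475.00     6,438.3813    38,630.2878     270,412.0147
  Σ                  8,312.6363    43,949.8408     294,546.2960
P = 8,312.6363.
Convexity = Σ t(t+1)·PV / [P·(1+y)²] = 294,546.2960 / (8,312.6363 × 1.176140) = 30.12699.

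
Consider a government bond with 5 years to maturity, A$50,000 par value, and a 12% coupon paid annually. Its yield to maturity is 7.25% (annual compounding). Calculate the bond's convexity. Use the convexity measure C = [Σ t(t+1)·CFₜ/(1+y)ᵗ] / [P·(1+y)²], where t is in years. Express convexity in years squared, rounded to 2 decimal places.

20.04

With y = 0.0725:
  t   CF        PV=CF/(1+0.0725)^t    t·PV        t(t+1)·PV
  1     6,000.00     5,594.4056     5,594.4056      11,188.8112
  2     6,000.00     5,216.2290    10,432.4580      31,297.3740
  3     6,000.00     4,863.6168    14,590.8503      58,363.4013
  4     6,000.00     4,534.8408    18,139.3633      90,696.8163
  5    56,000.00    39,464.0382   197,320.1909   1,183,921.1457
  Σ                 59,673.1304   246,077.2681   1,375,467.5485
P = 59,673.1304.
Convexity = Σ t(t+1)·PV / [P·(1+y)²] = 1,375,467.5485 / (59,673.1304 × 1.150256) = 20.03904.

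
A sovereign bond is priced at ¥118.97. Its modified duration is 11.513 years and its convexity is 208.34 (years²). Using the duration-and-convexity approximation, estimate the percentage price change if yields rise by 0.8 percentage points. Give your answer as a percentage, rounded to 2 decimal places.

Duration effect: -D_mod·Δy = -11.513 × (+0.008) = -0.092104
Convexity effect: ½·C·(Δy)² = 0.5 × 208.34 × (0.008)² = +0.00666688
ΔP/P ≈ -0.092104 + 0.00666688 = -0.08543712
= -8.543712%.

-8.54%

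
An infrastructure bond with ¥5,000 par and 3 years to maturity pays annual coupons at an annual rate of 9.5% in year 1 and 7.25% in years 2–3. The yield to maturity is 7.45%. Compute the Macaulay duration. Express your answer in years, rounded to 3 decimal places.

Periodic yield y = 0.0745. Discount each cash flow and weight by its year:
  t   CF        PV=CF/(1+0.0745)^t    t·PV
  1       475.00       442.0661       442.0661
  2       362.50       313.9751       627.9501
  3     5,362.50     4,322.6298    12,967.8895
  Σ                  5,078.6710    14,037.9057
Price P = Σ PV = 5,078.6710.
Macaulay duration = Σ(t·PV) / P = 14,037.9057 / 5,078.6710 = 2.76409 years.

2.764 years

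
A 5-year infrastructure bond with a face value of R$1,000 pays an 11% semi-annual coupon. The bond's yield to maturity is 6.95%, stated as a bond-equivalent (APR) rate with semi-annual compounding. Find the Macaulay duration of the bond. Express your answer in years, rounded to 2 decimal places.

4.06 years

Periodic yield y = 0.03475. Discount each cash flow and weight by its period:
  t   CF        PV=CF/(1+0.03475)^t    t·PV
  1        55.00        53.1529        53.1529
  2        55.00        51.3679       102.7358
  3        55.00        49.6428       148.9284
  4        55.00        47.9757       191.9026
  5        55.00        46.3645       231.8225
  6        55.00        44.8074       268.8446
  7        55.00        43.3027       303.1187
  8        55.00        41.8484       334.7875
  9        55.00        40.4430       363.9873
  10    1,055.00       749.7183     7,497.1830
  Σ                  1,168.6237     9,496.4633
Price P = Σ PV = 1,168.6237.
Macaulay duration = Σ(t·PV) / P = 9,496.4633 / 1,168.6237 = 8.12619 half-year periods.
In years: 8.12619 / 2 = 4.06310 years.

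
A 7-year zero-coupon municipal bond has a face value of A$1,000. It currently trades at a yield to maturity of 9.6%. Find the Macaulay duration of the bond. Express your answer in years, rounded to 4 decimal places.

A zero-coupon bond has a single cash flow at maturity, so its Macaulay duration equals its maturity: 7 years.

7.0000 years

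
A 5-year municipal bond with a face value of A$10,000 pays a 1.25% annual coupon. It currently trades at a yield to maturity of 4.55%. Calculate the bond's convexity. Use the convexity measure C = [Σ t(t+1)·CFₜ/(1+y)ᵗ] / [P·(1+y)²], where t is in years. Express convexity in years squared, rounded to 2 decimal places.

With y = 0.0455:
  t   CF        PV=CF/(1+0.0455)^t    t·PV        t(t+1)·PV
  1       125.00       119.5600       119.5600         239.1200
  2       125.00       114.3568       228.7136         686.1407
  3       125.00       109.3800       328.1400       1,312.5599
  4       125.00       104.6198       418.4792       2,092.3959
  5    10,125.00     8,105.4074    40,527.0368     243,162.2206
  Σ                  8,553.3239    41,621.9295     247,492.4372
P = 8,553.3239.
Convexity = Σ t(t+1)·PV / [P·(1+y)²] = 247,492.4372 / (8,553.3239 × 1.093070) = 26.47152.

26.47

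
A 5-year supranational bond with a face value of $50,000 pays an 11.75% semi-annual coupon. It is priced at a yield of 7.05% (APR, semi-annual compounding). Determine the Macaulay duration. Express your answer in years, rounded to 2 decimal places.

Periodic yield y = 0.03525. Discount each cash flow and weight by its period:
  t   CF        PV=CF/(1+0.03525)^t    t·PV
  1     2,937.50     2,837.4789     2,837.4789
  2     2,937.50     2,740.8634     5,481.7269
  3     2,937.50     2,647.5377     7,942.6132
  4     2,937.50     2,557.3897    10,229.5590
  5     2,937.50     2,470.3113    12,351.5563
  6     2,937.50     2,386.1978    14,317.1868
  7     2,937.50     2,304.9484    16,134.6386
  8     2,937.50     2,226.4655    17,811.7237
  9     2,937.50     2,150.6549    19,355.8939
  10   52,937.50    37,437.8617   374,378.6173
  Σ                 59,759.7093   480,840.9944
Price P = Σ PV = 59,759.7093.
Macaulay duration = Σ(t·PV) / P = 480,840.9944 / 59,759.7093 = 8.04624 half-year periods.
In years: 8.04624 / 2 = 4.02312 years.

4.02 years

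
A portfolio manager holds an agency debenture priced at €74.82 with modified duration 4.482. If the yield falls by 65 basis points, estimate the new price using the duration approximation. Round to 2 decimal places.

Duration approximation: ΔP/P ≈ -D_mod · Δy = -4.482 × (-0.0065) = +0.029133.
New price ≈ 74.82 × (1 + 0.029133) = 76.99973106.

€77.00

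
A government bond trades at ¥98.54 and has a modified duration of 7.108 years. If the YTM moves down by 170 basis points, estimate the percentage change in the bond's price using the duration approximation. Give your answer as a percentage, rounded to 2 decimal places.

+12.08%

Duration approximation: ΔP/P ≈ -D_mod · Δy = -7.108 × (-0.017) = +0.120836.
As a percentage: +12.0836%.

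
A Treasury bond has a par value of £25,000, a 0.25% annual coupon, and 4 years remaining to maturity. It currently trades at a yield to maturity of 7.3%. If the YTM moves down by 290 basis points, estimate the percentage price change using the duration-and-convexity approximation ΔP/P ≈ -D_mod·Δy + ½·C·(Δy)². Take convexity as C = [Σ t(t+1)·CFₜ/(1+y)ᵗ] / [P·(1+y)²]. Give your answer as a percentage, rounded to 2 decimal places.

With y = 0.073:
  t   CF        PV=CF/(1+0.073)^t    t·PV        t(t+1)·PV
  1        62.50        58.2479        58.2479         116.4958
  2        62.50        54.2851       108.5702         325.7105
  3        62.50        50.5919       151.7757         607.1026
  4    25,062.50    18,907.1253    75,628.5012     378,142.5058
  Σ                 19,070.2502    75,947.0949     379,191.8148
P = 19,070.2502; D_Mac = 3.98249 yrs; D_mod = 3.71155 yrs; C = 17.27043.
Duration effect: -3.71155 × (-0.029) = +0.107635
Convexity effect: 0.5 × 17.27043 × (-0.029)² = +0.0072622
ΔP/P ≈ +0.107635 + 0.0072622 = +0.114897 = +11.4897%.

+11.49%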